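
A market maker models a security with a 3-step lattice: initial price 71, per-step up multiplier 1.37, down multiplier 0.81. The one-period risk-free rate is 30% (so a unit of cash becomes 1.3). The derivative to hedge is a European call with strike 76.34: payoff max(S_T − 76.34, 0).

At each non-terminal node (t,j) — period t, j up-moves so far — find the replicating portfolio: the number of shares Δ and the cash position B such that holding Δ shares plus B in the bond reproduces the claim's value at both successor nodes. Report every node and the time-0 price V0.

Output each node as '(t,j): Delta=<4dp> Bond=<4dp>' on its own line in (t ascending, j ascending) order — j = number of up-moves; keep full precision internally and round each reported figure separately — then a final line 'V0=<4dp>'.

(0,0): Delta=0.9532 Bond=-31.1545
(1,0): Delta=0.6604 Bond=-23.6653
(1,1): Delta=0.9779 Bond=-42.9059
(2,0): Delta=0.0000 Bond=0.0000
(2,1): Delta=0.7162 Bond=-35.1599
(2,2): Delta=1.0000 Bond=-58.7231
V0=36.5207

No-arbitrage ⇒ martingale measure with p* = (R−d)/(u−d) = 0.8750.
Terminal values V(3,·): V(3,0)=0.0000, V(3,1)=0.0000, V(3,2)=31.6005, V(3,3)=106.2261
(2,0): S=46.5831. Δ = (V_up−V_dn)/(S_up−S_dn) = (0.0000−0.0000)/(63.8188−37.7323) = 0.0000. V = [p*·0.0000 + (1−p*)·0.0000]/1.3 = 0.0000. B = V − Δ·S = 0.0000.
(2,1): S=78.7887. Δ = (V_up−V_dn)/(S_up−S_dn) = (31.6005−0.0000)/(107.9405−63.8188) = 0.7162. V = [p*·31.6005 + (1−p*)·0.0000]/1.3 = 21.2696. B = V − Δ·S = -35.1599.
(2,2): S=133.2599. Δ = (V_up−V_dn)/(S_up−S_dn) = (106.2261−31.6005)/(182.5661−107.9405) = 1.0000. V = [p*·106.2261 + (1−p*)·31.6005]/1.3 = 74.5368. B = V − Δ·S = -58.7231.
(1,0): S=57.5100. Δ = (V_up−V_dn)/(S_up−S_dn) = (21.2696−0.0000)/(78.7887−46.5831) = 0.6604. V = [p*·21.2696 + (1−p*)·0.0000]/1.3 = 14.3161. B = V − Δ·S = -23.6653.
(1,1): S=97.2700. Δ = (V_up−V_dn)/(S_up−S_dn) = (74.5368−21.2696)/(133.2599−78.7887) = 0.9779. V = [p*·74.5368 + (1−p*)·21.2696]/1.3 = 52.2142. B = V − Δ·S = -42.9059.
(0,0): S=71.0000. Δ = (V_up−V_dn)/(S_up−S_dn) = (52.2142−14.3161)/(97.2700−57.5100) = 0.9532. V = [p*·52.2142 + (1−p*)·14.3161]/1.3 = 36.5207. B = V − Δ·S = -31.1545.
Each (Δ,B) replicates both successor values, so the strategy is self-financing and V0 is arbitrage-free.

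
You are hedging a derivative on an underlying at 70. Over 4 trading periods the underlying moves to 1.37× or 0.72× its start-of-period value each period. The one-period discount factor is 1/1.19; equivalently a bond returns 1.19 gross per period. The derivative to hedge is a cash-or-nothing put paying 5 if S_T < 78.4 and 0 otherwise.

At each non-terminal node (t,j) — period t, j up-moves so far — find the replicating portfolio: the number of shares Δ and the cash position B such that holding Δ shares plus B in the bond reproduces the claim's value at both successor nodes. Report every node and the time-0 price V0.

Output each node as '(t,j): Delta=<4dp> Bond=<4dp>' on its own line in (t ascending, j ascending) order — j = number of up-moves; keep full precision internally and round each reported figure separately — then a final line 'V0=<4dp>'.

No-arbitrage ⇒ martingale measure with p* = (R−d)/(u−d) = 0.7231.
Terminal values V(4,·): V(4,0)=5.0000, V(4,1)=5.0000, V(4,2)=5.0000, V(4,3)=0.0000, V(4,4)=0.0000
Node (3,0) S=26.1274: V=(p*·5.0000+(1−p*)·5.0000)/1.19=4.2017; Δ=(5.0000−5.0000)/(35.7945−18.8117)=0.0000; B=V−Δ·S=4.2017
Node (3,1) S=49.7146: V=(p*·5.0000+(1−p*)·5.0000)/1.19=4.2017; Δ=(5.0000−5.0000)/(68.1089−35.7945)=0.0000; B=V−Δ·S=4.2017
Node (3,2) S=94.5958: V=(p*·0.0000+(1−p*)·5.0000)/1.19=1.1635; Δ=(0.0000−5.0000)/(129.5962−68.1089)=-0.0813; B=V−Δ·S=8.8559
Node (3,3) S=179.9947: V=(p*·0.0000+(1−p*)·0.0000)/1.19=0.0000; Δ=(0.0000−0.0000)/(246.5928−129.5962)=0.0000; B=V−Δ·S=0.0000
Node (2,0) S=36.2880: V=(p*·4.2017+(1−p*)·4.2017)/1.19=3.5308; Δ=(4.2017−4.2017)/(49.7146−26.1274)=0.0000; B=V−Δ·S=3.5308
Node (2,1) S=69.0480: V=(p*·1.1635+(1−p*)·4.2017)/1.19=1.6848; Δ=(1.1635−4.2017)/(94.5958−49.7146)=-0.0677; B=V−Δ·S=6.3588
Node (2,2) S=131.3830: V=(p*·0.0000+(1−p*)·1.1635)/1.19=0.2708; Δ=(0.0000−1.1635)/(179.9947−94.5958)=-0.0136; B=V−Δ·S=2.0608
Node (1,0) S=50.4000: V=(p*·1.6848+(1−p*)·3.5308)/1.19=1.8454; Δ=(1.6848−3.5308)/(69.0480−36.2880)=-0.0564; B=V−Δ·S=4.6855
Node (1,1) S=95.9000: V=(p*·0.2708+(1−p*)·1.6848)/1.19=0.5566; Δ=(0.2708−1.6848)/(131.3830−69.0480)=-0.0227; B=V−Δ·S=2.7320
Node (0,0) S=70.0000: V=(p*·0.5566+(1−p*)·1.8454)/1.19=0.7676; Δ=(0.5566−1.8454)/(95.9000−50.4000)=-0.0283; B=V−Δ·S=2.7504
Self-financing check: at every node Δ·S+B equals the discounted successor values.

(0,0): Delta=-0.0283 Bond=2.7504
(1,0): Delta=-0.0564 Bond=4.6855
(1,1): Delta=-0.0227 Bond=2.7320
(2,0): Delta=0.0000 Bond=3.5308
(2,1): Delta=-0.0677 Bond=6.3588
(2,2): Delta=-0.0136 Bond=2.0608
(3,0): Delta=0.0000 Bond=4.2017
(3,1): Delta=0.0000 Bond=4.2017
(3,2): Delta=-0.0813 Bond=8.8559
(3,3): Delta=0.0000 Bond=0.0000
V0=0.7676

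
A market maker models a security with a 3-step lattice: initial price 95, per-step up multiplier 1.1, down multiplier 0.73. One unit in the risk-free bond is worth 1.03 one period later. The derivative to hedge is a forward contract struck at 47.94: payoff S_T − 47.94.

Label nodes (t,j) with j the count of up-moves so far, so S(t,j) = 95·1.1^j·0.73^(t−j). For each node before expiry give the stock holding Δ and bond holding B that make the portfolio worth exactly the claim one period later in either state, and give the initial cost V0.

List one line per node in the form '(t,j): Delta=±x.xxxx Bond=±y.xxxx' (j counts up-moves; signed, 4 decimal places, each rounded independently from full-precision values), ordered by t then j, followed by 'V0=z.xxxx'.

Since d<R<u, set p* = (R−d)/(u−d) = 0.8108; price each node as the discounted p*-expectation of its children.
At expiry t=3: V(3,0)=-10.9834, V(3,1)=7.7480, V(3,2)=35.9735, V(3,3)=78.5050
Node (2,0) S=50.6255: V=(p*·7.7480+(1−p*)·-10.9834)/1.03=4.0818; Δ=(7.7480−-10.9834)/(55.6880−36.9566)=1.0000; B=V−Δ·S=-46.5437
Node (2,1) S=76.2850: V=(p*·35.9735+(1−p*)·7.7480)/1.03=29.7413; Δ=(35.9735−7.7480)/(83.9135−55.6881)=1.0000; B=V−Δ·S=-46.5437
Node (2,2) S=114.9500: V=(p*·78.5050+(1−p*)·35.9735)/1.03=68.4063; Δ=(78.5050−35.9735)/(126.4450−83.9135)=1.0000; B=V−Δ·S=-46.5437
Node (1,0) S=69.3500: V=(p*·29.7413+(1−p*)·4.0818)/1.03=24.1620; Δ=(29.7413−4.0818)/(76.2850−50.6255)=1.0000; B=V−Δ·S=-45.1880
Node (1,1) S=104.5000: V=(p*·68.4063+(1−p*)·29.7413)/1.03=59.3120; Δ=(68.4063−29.7413)/(114.9500−76.2850)=1.0000; B=V−Δ·S=-45.1880
Node (0,0) S=95.0000: V=(p*·59.3120+(1−p*)·24.1620)/1.03=51.1281; Δ=(59.3120−24.1620)/(104.5000−69.3500)=1.0000; B=V−Δ·S=-43.8719
The time-0 hedge costs 51.1281, which is the no-arbitrage price.

(0,0): Delta=1.0000 Bond=-43.8719
(1,0): Delta=1.0000 Bond=-45.1880
(1,1): Delta=1.0000 Bond=-45.1880
(2,0): Delta=1.0000 Bond=-46.5437
(2,1): Delta=1.0000 Bond=-46.5437
(2,2): Delta=1.0000 Bond=-46.5437
V0=51.1281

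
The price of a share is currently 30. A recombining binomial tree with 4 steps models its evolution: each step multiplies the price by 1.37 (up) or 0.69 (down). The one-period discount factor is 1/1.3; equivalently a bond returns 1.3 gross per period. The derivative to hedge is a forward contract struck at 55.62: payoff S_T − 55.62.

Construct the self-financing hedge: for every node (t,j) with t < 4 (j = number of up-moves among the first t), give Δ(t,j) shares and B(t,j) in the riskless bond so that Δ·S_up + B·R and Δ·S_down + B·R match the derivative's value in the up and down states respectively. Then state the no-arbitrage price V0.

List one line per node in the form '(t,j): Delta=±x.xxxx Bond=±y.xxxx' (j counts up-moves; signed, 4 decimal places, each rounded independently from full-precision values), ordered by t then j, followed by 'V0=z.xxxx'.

Since d<R<u, set p* = (R−d)/(u−d) = 0.8971; price each node as the discounted p*-expectation of its children.
Terminal payoffs: V(4,0)=-48.8199, V(4,1)=-42.1183, V(4,2)=-28.8122, V(4,3)=-2.3930, V(4,4)=50.0626
Node (3,0) S=9.8553: V=(p*·-42.1183+(1−p*)·-48.8199)/1.3=-32.9293; Δ=(-42.1183−-48.8199)/(13.5017−6.8001)=1.0000; B=V−Δ·S=-42.7846
Node (3,1) S=19.5677: V=(p*·-28.8122+(1−p*)·-42.1183)/1.3=-23.2169; Δ=(-28.8122−-42.1183)/(26.8078−13.5017)=1.0000; B=V−Δ·S=-42.7846
Node (3,2) S=38.8518: V=(p*·-2.3930+(1−p*)·-28.8122)/1.3=-3.9328; Δ=(-2.3930−-28.8122)/(53.2270−26.8078)=1.0000; B=V−Δ·S=-42.7846
Node (3,3) S=77.1406: V=(p*·50.0626+(1−p*)·-2.3930)/1.3=34.3560; Δ=(50.0626−-2.3930)/(105.6826−53.2270)=1.0000; B=V−Δ·S=-42.7846
Node (2,0) S=14.2830: V=(p*·-23.2169+(1−p*)·-32.9293)/1.3=-18.6282; Δ=(-23.2169−-32.9293)/(19.5677−9.8553)=1.0000; B=V−Δ·S=-32.9112
Node (2,1) S=28.3590: V=(p*·-3.9328+(1−p*)·-23.2169)/1.3=-4.5522; Δ=(-3.9328−-23.2169)/(38.8518−19.5677)=1.0000; B=V−Δ·S=-32.9112
Node (2,2) S=56.3070: V=(p*·34.3560+(1−p*)·-3.9328)/1.3=23.3958; Δ=(34.3560−-3.9328)/(77.1406−38.8518)=1.0000; B=V−Δ·S=-32.9112
Node (1,0) S=20.7000: V=(p*·-4.5522+(1−p*)·-18.6282)/1.3=-4.6163; Δ=(-4.5522−-18.6282)/(28.3590−14.2830)=1.0000; B=V−Δ·S=-25.3163
Node (1,1) S=41.1000: V=(p*·23.3958+(1−p*)·-4.5522)/1.3=15.7837; Δ=(23.3958−-4.5522)/(56.3070−28.3590)=1.0000; B=V−Δ·S=-25.3163
Node (0,0) S=30.0000: V=(p*·15.7837+(1−p*)·-4.6163)/1.3=10.5259; Δ=(15.7837−-4.6163)/(41.1000−20.7000)=1.0000; B=V−Δ·S=-19.4741
Root portfolio cost Δ·30+B reproduces V0=10.5259.

(0,0): Delta=1.0000 Bond=-19.4741
(1,0): Delta=1.0000 Bond=-25.3163
(1,1): Delta=1.0000 Bond=-25.3163
(2,0): Delta=1.0000 Bond=-32.9112
(2,1): Delta=1.0000 Bond=-32.9112
(2,2): Delta=1.0000 Bond=-32.9112
(3,0): Delta=1.0000 Bond=-42.7846
(3,1): Delta=1.0000 Bond=-42.7846
(3,2): Delta=1.0000 Bond=-42.7846
(3,3): Delta=1.0000 Bond=-42.7846
V0=10.5259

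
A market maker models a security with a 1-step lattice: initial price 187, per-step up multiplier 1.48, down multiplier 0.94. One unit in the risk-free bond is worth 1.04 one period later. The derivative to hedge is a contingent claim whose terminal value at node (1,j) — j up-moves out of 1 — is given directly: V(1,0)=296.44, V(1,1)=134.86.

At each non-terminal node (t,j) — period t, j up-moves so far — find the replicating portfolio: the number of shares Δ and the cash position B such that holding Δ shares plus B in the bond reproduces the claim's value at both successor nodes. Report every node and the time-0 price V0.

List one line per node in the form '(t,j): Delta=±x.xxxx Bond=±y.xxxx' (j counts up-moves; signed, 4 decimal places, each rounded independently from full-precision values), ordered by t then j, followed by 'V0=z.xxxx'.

The replicating-portfolio and risk-neutral prices coincide; use p* = (1.04−0.94)/(1.48−0.94) = 0.1852 for the latter.
Terminal payoffs: V(1,0)=296.4400, V(1,1)=134.8600
Node (0,0) S=187.0000: V=(p*·134.8600+(1−p*)·296.4400)/1.04=256.2671; Δ=(134.8600−296.4400)/(276.7600−175.7800)=-1.6001; B=V−Δ·S=555.4893
Root portfolio cost Δ·187+B reproduces V0=256.2671.

(0,0): Delta=-1.6001 Bond=555.4893
V0=256.2671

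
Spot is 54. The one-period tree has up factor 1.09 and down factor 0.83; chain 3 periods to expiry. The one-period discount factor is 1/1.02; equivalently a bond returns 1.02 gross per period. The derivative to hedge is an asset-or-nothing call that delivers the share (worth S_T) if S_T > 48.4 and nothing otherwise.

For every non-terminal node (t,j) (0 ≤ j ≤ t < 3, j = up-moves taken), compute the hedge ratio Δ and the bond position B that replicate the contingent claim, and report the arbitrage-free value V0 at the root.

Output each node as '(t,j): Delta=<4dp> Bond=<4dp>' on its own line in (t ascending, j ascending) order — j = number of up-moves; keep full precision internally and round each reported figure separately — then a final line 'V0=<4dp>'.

(0,0): Delta=2.0443 Bond=-63.0324
(1,0): Delta=3.2739 Bond=-119.4014
(1,1): Delta=1.6994 Bond=-43.9900
(2,0): Delta=0.0000 Bond=0.0000
(2,1): Delta=4.1923 Bond=-166.6592
(2,2): Delta=1.0000 Bond=0.0000
V0=47.3603

Risk-neutral probability p* = (R−d)/(u−d) = (1.02−0.83)/(1.09−0.83) = 0.7308.
Payoff layer (t=3): V(3,0)=0.0000, V(3,1)=0.0000, V(3,2)=53.2506, V(3,3)=69.9316
Node (2,0) S=37.2006: V=(p*·0.0000+(1−p*)·0.0000)/1.02=0.0000; Δ=(0.0000−0.0000)/(40.5487−30.8765)=0.0000; B=V−Δ·S=0.0000
Node (2,1) S=48.8538: V=(p*·53.2506+(1−p*)·0.0000)/1.02=38.1509; Δ=(53.2506−0.0000)/(53.2506−40.5487)=4.1923; B=V−Δ·S=-166.6592
Node (2,2) S=64.1574: V=(p*·69.9316+(1−p*)·53.2506)/1.02=64.1574; Δ=(69.9316−53.2506)/(69.9316−53.2506)=1.0000; B=V−Δ·S=0.0000
Node (1,0) S=44.8200: V=(p*·38.1509+(1−p*)·0.0000)/1.02=27.3329; Δ=(38.1509−0.0000)/(48.8538−37.2006)=3.2739; B=V−Δ·S=-119.4014
Node (1,1) S=58.8600: V=(p*·64.1574+(1−p*)·38.1509)/1.02=56.0350; Δ=(64.1574−38.1509)/(64.1574−48.8538)=1.6994; B=V−Δ·S=-43.9900
Node (0,0) S=54.0000: V=(p*·56.0350+(1−p*)·27.3329)/1.02=47.3603; Δ=(56.0350−27.3329)/(58.8600−44.8200)=2.0443; B=V−Δ·S=-63.0324
Check: Δ(0,0)·S0 + B(0,0) = 47.3603 = V0.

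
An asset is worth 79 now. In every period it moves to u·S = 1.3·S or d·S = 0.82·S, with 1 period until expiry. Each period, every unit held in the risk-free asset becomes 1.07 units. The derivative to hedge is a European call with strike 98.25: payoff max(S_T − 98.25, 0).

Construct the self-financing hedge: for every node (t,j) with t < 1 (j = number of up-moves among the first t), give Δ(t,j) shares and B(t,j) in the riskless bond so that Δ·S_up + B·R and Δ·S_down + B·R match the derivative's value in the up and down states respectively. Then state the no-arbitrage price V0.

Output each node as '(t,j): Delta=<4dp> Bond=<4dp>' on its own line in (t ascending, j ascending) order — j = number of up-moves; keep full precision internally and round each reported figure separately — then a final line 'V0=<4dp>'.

(0,0): Delta=0.1174 Bond=-7.1048
V0=2.1661

Under the risk-neutral measure, an up-move has probability p* = (R−d)/(u−d) = 0.5208 and values discount at R = 1.07.
Terminal values V(1,·): V(1,0)=0.0000, V(1,1)=4.4500
Node (0,0) S=79.0000: V=(p*·4.4500+(1−p*)·0.0000)/1.07=2.1661; Δ=(4.4500−0.0000)/(102.7000−64.7800)=0.1174; B=V−Δ·S=-7.1048
Each (Δ,B) replicates both successor values, so the strategy is self-financing and V0 is arbitrage-free.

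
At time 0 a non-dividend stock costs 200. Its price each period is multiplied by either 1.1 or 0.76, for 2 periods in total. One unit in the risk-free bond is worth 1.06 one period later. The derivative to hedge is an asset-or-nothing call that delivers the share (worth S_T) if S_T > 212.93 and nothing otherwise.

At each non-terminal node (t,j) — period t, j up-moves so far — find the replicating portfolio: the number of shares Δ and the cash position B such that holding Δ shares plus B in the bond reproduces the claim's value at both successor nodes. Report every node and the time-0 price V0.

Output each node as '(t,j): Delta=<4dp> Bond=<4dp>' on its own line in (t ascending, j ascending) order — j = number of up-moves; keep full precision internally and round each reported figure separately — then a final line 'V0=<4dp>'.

No-arbitrage ⇒ martingale measure with p* = (R−d)/(u−d) = 0.8824.
Terminal values V(2,·): V(2,0)=0.0000, V(2,1)=0.0000, V(2,2)=242.0000
Node (1,0) S=152.0000: V=(p*·0.0000+(1−p*)·0.0000)/1.06=0.0000; Δ=(0.0000−0.0000)/(167.2000−115.5200)=0.0000; B=V−Δ·S=0.0000
Node (1,1) S=220.0000: V=(p*·242.0000+(1−p*)·0.0000)/1.06=201.4428; Δ=(242.0000−0.0000)/(242.0000−167.2000)=3.2353; B=V−Δ·S=-510.3219
Node (0,0) S=200.0000: V=(p*·201.4428+(1−p*)·0.0000)/1.06=167.6827; Δ=(201.4428−0.0000)/(220.0000−152.0000)=2.9624; B=V−Δ·S=-424.7962
Each (Δ,B) replicates both successor values, so the strategy is self-financing and V0 is arbitrage-free.

(0,0): Delta=2.9624 Bond=-424.7962
(1,0): Delta=0.0000 Bond=0.0000
(1,1): Delta=3.2353 Bond=-510.3219
V0=167.6827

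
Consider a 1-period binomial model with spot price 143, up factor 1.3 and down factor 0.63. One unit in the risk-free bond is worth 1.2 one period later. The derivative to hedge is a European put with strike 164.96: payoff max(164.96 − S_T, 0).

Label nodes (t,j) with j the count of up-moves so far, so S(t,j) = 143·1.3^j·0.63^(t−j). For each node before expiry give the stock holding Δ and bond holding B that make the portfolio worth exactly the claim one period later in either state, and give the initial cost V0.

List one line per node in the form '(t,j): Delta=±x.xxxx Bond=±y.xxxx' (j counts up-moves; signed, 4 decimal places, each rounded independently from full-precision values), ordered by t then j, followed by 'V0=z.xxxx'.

(0,0): Delta=-0.7814 Bond=121.0585
V0=9.3122

Risk-neutral probability p* = (R−d)/(u−d) = (1.2−0.63)/(1.3−0.63) = 0.8507.
At expiry t=1: V(1,0)=74.8700, V(1,1)=0.0000
Node (0,0) S=143.0000: V=(p*·0.0000+(1−p*)·74.8700)/1.2=9.3122; Δ=(0.0000−74.8700)/(185.9000−90.0900)=-0.7814; B=V−Δ·S=121.0585
Check: Δ(0,0)·S0 + B(0,0) = 9.3122 = V0.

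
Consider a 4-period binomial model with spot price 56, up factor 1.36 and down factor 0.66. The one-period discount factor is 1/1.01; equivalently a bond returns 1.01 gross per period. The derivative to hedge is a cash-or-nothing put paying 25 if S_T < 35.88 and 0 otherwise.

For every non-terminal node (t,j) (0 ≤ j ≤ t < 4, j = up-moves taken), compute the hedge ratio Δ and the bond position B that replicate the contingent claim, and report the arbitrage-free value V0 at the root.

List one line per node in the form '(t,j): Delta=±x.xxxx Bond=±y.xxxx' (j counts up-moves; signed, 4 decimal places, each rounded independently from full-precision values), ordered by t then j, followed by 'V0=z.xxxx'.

No-arbitrage ⇒ martingale measure with p* = (R−d)/(u−d) = 0.5000.
Terminal values V(4,·): V(4,0)=25.0000, V(4,1)=25.0000, V(4,2)=0.0000, V(4,3)=0.0000, V(4,4)=0.0000
(3,0): S=16.0998. Δ = (V_up−V_dn)/(S_up−S_dn) = (25.0000−25.0000)/(21.8957−10.6259) = 0.0000. V = [p*·25.0000 + (1−p*)·25.0000]/1.01 = 24.7525. B = V − Δ·S = 24.7525.
(3,1): S=33.1753. Δ = (V_up−V_dn)/(S_up−S_dn) = (0.0000−25.0000)/(45.1184−21.8957) = -1.0765. V = [p*·0.0000 + (1−p*)·25.0000]/1.01 = 12.3762. B = V − Δ·S = 48.0905.
(3,2): S=68.3612. Δ = (V_up−V_dn)/(S_up−S_dn) = (0.0000−0.0000)/(92.9713−45.1184) = 0.0000. V = [p*·0.0000 + (1−p*)·0.0000]/1.01 = 0.0000. B = V − Δ·S = 0.0000.
(3,3): S=140.8655. Δ = (V_up−V_dn)/(S_up−S_dn) = (0.0000−0.0000)/(191.5771−92.9713) = 0.0000. V = [p*·0.0000 + (1−p*)·0.0000]/1.01 = 0.0000. B = V − Δ·S = 0.0000.
(2,0): S=24.3936. Δ = (V_up−V_dn)/(S_up−S_dn) = (12.3762−24.7525)/(33.1753−16.0998) = -0.7248. V = [p*·12.3762 + (1−p*)·24.7525]/1.01 = 18.3806. B = V − Δ·S = 36.0609.
(2,1): S=50.2656. Δ = (V_up−V_dn)/(S_up−S_dn) = (0.0000−12.3762)/(68.3612−33.1753) = -0.3517. V = [p*·0.0000 + (1−p*)·12.3762]/1.01 = 6.1269. B = V − Δ·S = 23.8072.
(2,2): S=103.5776. Δ = (V_up−V_dn)/(S_up−S_dn) = (0.0000−0.0000)/(140.8655−68.3612) = 0.0000. V = [p*·0.0000 + (1−p*)·0.0000]/1.01 = 0.0000. B = V − Δ·S = 0.0000.
(1,0): S=36.9600. Δ = (V_up−V_dn)/(S_up−S_dn) = (6.1269−18.3806)/(50.2656−24.3936) = -0.4736. V = [p*·6.1269 + (1−p*)·18.3806]/1.01 = 12.1324. B = V − Δ·S = 29.6377.
(1,1): S=76.1600. Δ = (V_up−V_dn)/(S_up−S_dn) = (0.0000−6.1269)/(103.5776−50.2656) = -0.1149. V = [p*·0.0000 + (1−p*)·6.1269]/1.01 = 3.0331. B = V − Δ·S = 11.7857.
(0,0): S=56.0000. Δ = (V_up−V_dn)/(S_up−S_dn) = (3.0331−12.1324)/(76.1600−36.9600) = -0.2321. V = [p*·3.0331 + (1−p*)·12.1324]/1.01 = 7.5077. B = V − Δ·S = 20.5066.
Each (Δ,B) replicates both successor values, so the strategy is self-financing and V0 is arbitrage-free.

(0,0): Delta=-0.2321 Bond=20.5066
(1,0): Delta=-0.4736 Bond=29.6377
(1,1): Delta=-0.1149 Bond=11.7857
(2,0): Delta=-0.7248 Bond=36.0609
(2,1): Delta=-0.3517 Bond=23.8072
(2,2): Delta=0.0000 Bond=0.0000
(3,0): Delta=0.0000 Bond=24.7525
(3,1): Delta=-1.0765 Bond=48.0905
(3,2): Delta=0.0000 Bond=0.0000
(3,3): Delta=0.0000 Bond=0.0000
V0=7.5077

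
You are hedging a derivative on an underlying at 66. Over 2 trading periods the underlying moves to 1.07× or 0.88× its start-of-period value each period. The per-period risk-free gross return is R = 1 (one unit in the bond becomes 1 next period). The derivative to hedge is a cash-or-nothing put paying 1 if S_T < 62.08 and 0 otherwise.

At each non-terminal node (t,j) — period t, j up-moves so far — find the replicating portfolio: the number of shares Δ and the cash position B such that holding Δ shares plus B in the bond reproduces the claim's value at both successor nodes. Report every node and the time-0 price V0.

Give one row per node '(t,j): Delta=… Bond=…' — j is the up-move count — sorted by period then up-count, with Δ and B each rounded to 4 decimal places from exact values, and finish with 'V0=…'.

Risk-neutral probability p* = (R−d)/(u−d) = (1−0.88)/(1.07−0.88) = 0.6316.
Terminal values V(2,·): V(2,0)=1.0000, V(2,1)=0.0000, V(2,2)=0.0000
(1,0): S=58.0800. Δ = (V_up−V_dn)/(S_up−S_dn) = (0.0000−1.0000)/(62.1456−51.1104) = -0.0906. V = [p*·0.0000 + (1−p*)·1.0000]/1 = 0.3684. B = V − Δ·S = 5.6316.
(1,1): S=70.6200. Δ = (V_up−V_dn)/(S_up−S_dn) = (0.0000−0.0000)/(75.5634−62.1456) = 0.0000. V = [p*·0.0000 + (1−p*)·0.0000]/1 = 0.0000. B = V − Δ·S = 0.0000.
(0,0): S=66.0000. Δ = (V_up−V_dn)/(S_up−S_dn) = (0.0000−0.3684)/(70.6200−58.0800) = -0.0294. V = [p*·0.0000 + (1−p*)·0.3684]/1 = 0.1357. B = V − Δ·S = 2.0748.
Root portfolio cost Δ·66+B reproduces V0=0.1357.

(0,0): Delta=-0.0294 Bond=2.0748
(1,0): Delta=-0.0906 Bond=5.6316
(1,1): Delta=0.0000 Bond=0.0000
V0=0.1357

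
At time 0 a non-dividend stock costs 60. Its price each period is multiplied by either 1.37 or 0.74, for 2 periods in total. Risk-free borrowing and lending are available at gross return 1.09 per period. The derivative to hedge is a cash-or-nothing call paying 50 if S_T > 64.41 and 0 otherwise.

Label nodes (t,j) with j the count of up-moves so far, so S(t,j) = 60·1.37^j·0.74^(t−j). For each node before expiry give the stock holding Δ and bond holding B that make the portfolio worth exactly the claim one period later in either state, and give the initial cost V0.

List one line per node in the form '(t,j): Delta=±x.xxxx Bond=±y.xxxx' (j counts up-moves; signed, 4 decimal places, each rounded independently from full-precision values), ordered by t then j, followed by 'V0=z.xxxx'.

No-arbitrage ⇒ martingale measure with p* = (R−d)/(u−d) = 0.5556.
Payoff layer (t=2): V(2,0)=0.0000, V(2,1)=0.0000, V(2,2)=50.0000
  t=1,j=0: stock 44.4000 → up 60.8280 (V=0.0000), down 32.8560 (V=0.0000). Price 0.0000; hedge Δ=0.0000, bond B=0.0000.
  t=1,j=1: stock 82.2000 → up 112.6140 (V=50.0000), down 60.8280 (V=0.0000). Price 25.4842; hedge Δ=0.9655, bond B=-53.8809.
  t=0,j=0: stock 60.0000 → up 82.2000 (V=25.4842), down 44.4000 (V=0.0000). Price 12.9889; hedge Δ=0.6742, bond B=-27.4622.
Check: Δ(0,0)·S0 + B(0,0) = 12.9889 = V0.

(0,0): Delta=0.6742 Bond=-27.4622
(1,0): Delta=0.0000 Bond=0.0000
(1,1): Delta=0.9655 Bond=-53.8809
V0=12.9889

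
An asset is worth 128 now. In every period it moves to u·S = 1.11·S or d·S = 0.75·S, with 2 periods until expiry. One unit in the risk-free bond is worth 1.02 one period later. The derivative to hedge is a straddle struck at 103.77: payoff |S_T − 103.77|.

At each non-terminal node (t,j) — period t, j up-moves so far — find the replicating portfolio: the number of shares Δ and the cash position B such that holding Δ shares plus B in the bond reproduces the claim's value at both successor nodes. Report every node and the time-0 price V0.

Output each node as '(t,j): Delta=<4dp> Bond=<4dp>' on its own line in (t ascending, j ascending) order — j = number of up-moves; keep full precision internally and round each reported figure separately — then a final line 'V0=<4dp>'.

Risk-neutral probability p* = (R−d)/(u−d) = (1.02−0.75)/(1.11−0.75) = 0.7500.
Payoff layer (t=2): V(2,0)=31.7700, V(2,1)=2.7900, V(2,2)=53.9388
  t=1,j=0: stock 96.0000 → up 106.5600 (V=2.7900), down 72.0000 (V=31.7700). Price 9.8382; hedge Δ=-0.8385, bond B=90.3382.
  t=1,j=1: stock 142.0800 → up 157.7088 (V=53.9388), down 106.5600 (V=2.7900). Price 40.3447; hedge Δ=1.0000, bond B=-101.7353.
  t=0,j=0: stock 128.0000 → up 142.0800 (V=40.3447), down 96.0000 (V=9.8382). Price 32.0766; hedge Δ=0.6620, bond B=-52.6636.
Self-financing check: at every node Δ·S+B equals the discounted successor values.

(0,0): Delta=0.6620 Bond=-52.6636
(1,0): Delta=-0.8385 Bond=90.3382
(1,1): Delta=1.0000 Bond=-101.7353
V0=32.0766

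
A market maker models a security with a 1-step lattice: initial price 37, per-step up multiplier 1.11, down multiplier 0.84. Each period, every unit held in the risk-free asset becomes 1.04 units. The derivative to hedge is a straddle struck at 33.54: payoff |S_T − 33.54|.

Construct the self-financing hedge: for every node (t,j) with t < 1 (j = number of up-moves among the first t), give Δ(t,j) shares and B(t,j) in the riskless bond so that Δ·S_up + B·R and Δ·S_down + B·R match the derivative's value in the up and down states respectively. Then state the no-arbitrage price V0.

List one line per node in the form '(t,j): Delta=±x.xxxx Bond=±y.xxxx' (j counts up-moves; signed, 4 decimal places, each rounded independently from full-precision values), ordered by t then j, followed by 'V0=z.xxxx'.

No-arbitrage ⇒ martingale measure with p* = (R−d)/(u−d) = 0.7407.
Terminal values V(1,·): V(1,0)=2.4600, V(1,1)=7.5300
(0,0): S=37.0000. Δ = (V_up−V_dn)/(S_up−S_dn) = (7.5300−2.4600)/(41.0700−31.0800) = 0.5075. V = [p*·7.5300 + (1−p*)·2.4600]/1.04 = 5.9765. B = V − Δ·S = -12.8013.
Root portfolio cost Δ·37+B reproduces V0=5.9765.

(0,0): Delta=0.5075 Bond=-12.8013
V0=5.9765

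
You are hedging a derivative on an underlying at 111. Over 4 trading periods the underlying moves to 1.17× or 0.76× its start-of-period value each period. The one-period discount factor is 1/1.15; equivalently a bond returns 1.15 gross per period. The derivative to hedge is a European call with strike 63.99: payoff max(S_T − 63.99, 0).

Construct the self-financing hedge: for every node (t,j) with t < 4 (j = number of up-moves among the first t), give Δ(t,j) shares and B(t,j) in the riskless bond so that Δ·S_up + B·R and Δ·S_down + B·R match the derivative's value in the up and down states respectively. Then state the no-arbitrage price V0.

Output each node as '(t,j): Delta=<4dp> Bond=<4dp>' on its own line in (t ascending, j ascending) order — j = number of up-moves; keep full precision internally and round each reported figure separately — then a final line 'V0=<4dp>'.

Since d<R<u, set p* = (R−d)/(u−d) = 0.9512; price each node as the discounted p*-expectation of its children.
Terminal values V(4,·): V(4,0)=0.0000, V(4,1)=0.0000, V(4,2)=23.7751, V(4,3)=71.1221, V(4,4)=144.0115
Node (3,0) S=48.7263: V=(p*·0.0000+(1−p*)·0.0000)/1.15=0.0000; Δ=(0.0000−0.0000)/(57.0098−37.0320)=0.0000; B=V−Δ·S=0.0000
Node (3,1) S=75.0129: V=(p*·23.7751+(1−p*)·0.0000)/1.15=19.6655; Δ=(23.7751−0.0000)/(87.7651−57.0098)=0.7730; B=V−Δ·S=-38.3225
Node (3,2) S=115.4804: V=(p*·71.1221+(1−p*)·23.7751)/1.15=59.8369; Δ=(71.1221−23.7751)/(135.1121−87.7651)=1.0000; B=V−Δ·S=-55.6435
Node (3,3) S=177.7790: V=(p*·144.0115+(1−p*)·71.1221)/1.15=122.1356; Δ=(144.0115−71.1221)/(208.0015−135.1121)=1.0000; B=V−Δ·S=-55.6435
Node (2,0) S=64.1136: V=(p*·19.6655+(1−p*)·0.0000)/1.15=16.2663; Δ=(19.6655−0.0000)/(75.0129−48.7263)=0.7481; B=V−Δ·S=-31.6984
Node (2,1) S=98.7012: V=(p*·59.8369+(1−p*)·19.6655)/1.15=50.3281; Δ=(59.8369−19.6655)/(115.4804−75.0129)=0.9927; B=V−Δ·S=-47.6509
Node (2,2) S=151.9479: V=(p*·122.1356+(1−p*)·59.8369)/1.15=103.5623; Δ=(122.1356−59.8369)/(177.7790−115.4804)=1.0000; B=V−Δ·S=-48.3856
Node (1,0) S=84.3600: V=(p*·50.3281+(1−p*)·16.2663)/1.15=42.3188; Δ=(50.3281−16.2663)/(98.7012−64.1136)=0.9848; B=V−Δ·S=-40.7589
Node (1,1) S=129.8700: V=(p*·103.5623+(1−p*)·50.3281)/1.15=87.7961; Δ=(103.5623−50.3281)/(151.9479−98.7012)=0.9998; B=V−Δ·S=-42.0433
Node (0,0) S=111.0000: V=(p*·87.7961+(1−p*)·42.3188)/1.15=74.4154; Δ=(87.7961−42.3188)/(129.8700−84.3600)=0.9993; B=V−Δ·S=-36.5049
The time-0 hedge costs 74.4154, which is the no-arbitrage price.

(0,0): Delta=0.9993 Bond=-36.5049
(1,0): Delta=0.9848 Bond=-40.7589
(1,1): Delta=0.9998 Bond=-42.0433
(2,0): Delta=0.7481 Bond=-31.6984
(2,1): Delta=0.9927 Bond=-47.6509
(2,2): Delta=1.0000 Bond=-48.3856
(3,0): Delta=0.0000 Bond=0.0000
(3,1): Delta=0.7730 Bond=-38.3225
(3,2): Delta=1.0000 Bond=-55.6435
(3,3): Delta=1.0000 Bond=-55.6435
V0=74.4154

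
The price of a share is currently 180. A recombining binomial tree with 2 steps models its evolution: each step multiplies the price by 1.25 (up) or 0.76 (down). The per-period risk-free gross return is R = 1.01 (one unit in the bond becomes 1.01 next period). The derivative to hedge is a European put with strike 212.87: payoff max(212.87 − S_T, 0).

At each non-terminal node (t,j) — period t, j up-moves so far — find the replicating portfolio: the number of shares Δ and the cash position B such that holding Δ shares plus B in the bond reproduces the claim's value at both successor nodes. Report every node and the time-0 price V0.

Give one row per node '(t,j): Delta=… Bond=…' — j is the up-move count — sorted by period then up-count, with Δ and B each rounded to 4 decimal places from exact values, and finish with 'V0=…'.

(0,0): Delta=-0.6084 Bond=155.6302
(1,0): Delta=-1.0000 Bond=210.7624
(1,1): Delta=-0.3798 Bond=105.7537
V0=46.1248

Risk-neutral probability p* = (R−d)/(u−d) = (1.01−0.76)/(1.25−0.76) = 0.5102.
Terminal payoffs: V(2,0)=108.9020, V(2,1)=41.8700, V(2,2)=0.0000
(1,0): S=136.8000. Δ = (V_up−V_dn)/(S_up−S_dn) = (41.8700−108.9020)/(171.0000−103.9680) = -1.0000. V = [p*·41.8700 + (1−p*)·108.9020]/1.01 = 73.9624. B = V − Δ·S = 210.7624.
(1,1): S=225.0000. Δ = (V_up−V_dn)/(S_up−S_dn) = (0.0000−41.8700)/(281.2500−171.0000) = -0.3798. V = [p*·0.0000 + (1−p*)·41.8700]/1.01 = 20.3047. B = V − Δ·S = 105.7537.
(0,0): S=180.0000. Δ = (V_up−V_dn)/(S_up−S_dn) = (20.3047−73.9624)/(225.0000−136.8000) = -0.6084. V = [p*·20.3047 + (1−p*)·73.9624]/1.01 = 46.1248. B = V − Δ·S = 155.6302.
Self-financing check: at every node Δ·S+B equals the discounted successor values.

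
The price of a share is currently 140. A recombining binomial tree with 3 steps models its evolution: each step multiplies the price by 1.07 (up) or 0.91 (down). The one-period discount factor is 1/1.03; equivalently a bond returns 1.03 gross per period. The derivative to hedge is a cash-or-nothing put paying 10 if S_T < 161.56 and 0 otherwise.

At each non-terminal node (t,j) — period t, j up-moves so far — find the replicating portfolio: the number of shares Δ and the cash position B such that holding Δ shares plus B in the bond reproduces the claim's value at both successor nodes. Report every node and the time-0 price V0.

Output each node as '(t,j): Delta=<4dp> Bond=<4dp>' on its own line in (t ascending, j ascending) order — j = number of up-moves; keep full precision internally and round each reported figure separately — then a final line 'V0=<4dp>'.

(0,0): Delta=-0.2367 Bond=38.4288
(1,0): Delta=0.0000 Bond=9.4260
(1,1): Delta=-0.3038 Bond=49.6336
(2,0): Delta=0.0000 Bond=9.7087
(2,1): Delta=0.0000 Bond=9.7087
(2,2): Delta=-0.3899 Bond=64.9272
V0=5.2907

Since d<R<u, set p* = (R−d)/(u−d) = 0.7500; price each node as the discounted p*-expectation of its children.
At expiry t=3: V(3,0)=10.0000, V(3,1)=10.0000, V(3,2)=10.0000, V(3,3)=0.0000
(2,0): S=115.9340. Δ = (V_up−V_dn)/(S_up−S_dn) = (10.0000−10.0000)/(124.0494−105.4999) = 0.0000. V = [p*·10.0000 + (1−p*)·10.0000]/1.03 = 9.7087. B = V − Δ·S = 9.7087.
(2,1): S=136.3180. Δ = (V_up−V_dn)/(S_up−S_dn) = (10.0000−10.0000)/(145.8603−124.0494) = 0.0000. V = [p*·10.0000 + (1−p*)·10.0000]/1.03 = 9.7087. B = V − Δ·S = 9.7087.
(2,2): S=160.2860. Δ = (V_up−V_dn)/(S_up−S_dn) = (0.0000−10.0000)/(171.5060−145.8603) = -0.3899. V = [p*·0.0000 + (1−p*)·10.0000]/1.03 = 2.4272. B = V − Δ·S = 64.9272.
(1,0): S=127.4000. Δ = (V_up−V_dn)/(S_up−S_dn) = (9.7087−9.7087)/(136.3180−115.9340) = 0.0000. V = [p*·9.7087 + (1−p*)·9.7087]/1.03 = 9.4260. B = V − Δ·S = 9.4260.
(1,1): S=149.8000. Δ = (V_up−V_dn)/(S_up−S_dn) = (2.4272−9.7087)/(160.2860−136.3180) = -0.3038. V = [p*·2.4272 + (1−p*)·9.7087]/1.03 = 4.1239. B = V − Δ·S = 49.6336.
(0,0): S=140.0000. Δ = (V_up−V_dn)/(S_up−S_dn) = (4.1239−9.4260)/(149.8000−127.4000) = -0.2367. V = [p*·4.1239 + (1−p*)·9.4260]/1.03 = 5.2907. B = V − Δ·S = 38.4288.
Self-financing check: at every node Δ·S+B equals the discounted successor values.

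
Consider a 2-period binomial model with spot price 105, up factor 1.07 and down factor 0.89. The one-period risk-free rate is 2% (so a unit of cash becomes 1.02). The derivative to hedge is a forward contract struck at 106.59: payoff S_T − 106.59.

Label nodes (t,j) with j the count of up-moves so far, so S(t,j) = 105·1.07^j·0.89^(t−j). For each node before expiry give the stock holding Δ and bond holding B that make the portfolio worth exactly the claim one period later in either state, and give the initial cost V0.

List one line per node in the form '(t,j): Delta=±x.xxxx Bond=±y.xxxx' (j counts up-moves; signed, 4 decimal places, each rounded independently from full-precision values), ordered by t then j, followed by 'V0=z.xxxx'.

(0,0): Delta=1.0000 Bond=-102.4510
(1,0): Delta=1.0000 Bond=-104.5000
(1,1): Delta=1.0000 Bond=-104.5000
V0=2.5490

Risk-neutral probability p* = (R−d)/(u−d) = (1.02−0.89)/(1.07−0.89) = 0.7222.
At expiry t=2: V(2,0)=-23.4195, V(2,1)=-6.5985, V(2,2)=13.6245
  t=1,j=0: stock 93.4500 → up 99.9915 (V=-6.5985), down 83.1705 (V=-23.4195). Price -11.0500; hedge Δ=1.0000, bond B=-104.5000.
  t=1,j=1: stock 112.3500 → up 120.2145 (V=13.6245), down 99.9915 (V=-6.5985). Price 7.8500; hedge Δ=1.0000, bond B=-104.5000.
  t=0,j=0: stock 105.0000 → up 112.3500 (V=7.8500), down 93.4500 (V=-11.0500). Price 2.5490; hedge Δ=1.0000, bond B=-102.4510.
Self-financing check: at every node Δ·S+B equals the discounted successor values.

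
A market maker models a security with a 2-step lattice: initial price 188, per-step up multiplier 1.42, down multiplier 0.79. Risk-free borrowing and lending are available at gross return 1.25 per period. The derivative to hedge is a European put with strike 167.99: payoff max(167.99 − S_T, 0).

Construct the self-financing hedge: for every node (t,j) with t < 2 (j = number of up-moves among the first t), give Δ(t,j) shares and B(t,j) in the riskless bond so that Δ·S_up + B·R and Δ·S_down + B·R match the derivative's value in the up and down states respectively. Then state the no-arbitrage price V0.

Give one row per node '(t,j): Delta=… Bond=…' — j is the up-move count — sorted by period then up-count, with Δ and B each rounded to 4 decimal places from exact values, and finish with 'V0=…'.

(0,0): Delta=-0.0923 Bond=19.7194
(1,0): Delta=-0.5414 Bond=91.3474
(1,1): Delta=0.0000 Bond=0.0000
V0=2.3608

Since d<R<u, set p* = (R−d)/(u−d) = 0.7302; price each node as the discounted p*-expectation of its children.
Payoff layer (t=2): V(2,0)=50.6592, V(2,1)=0.0000, V(2,2)=0.0000
Node (1,0) S=148.5200: V=(p*·0.0000+(1−p*)·50.6592)/1.25=10.9360; Δ=(0.0000−50.6592)/(210.8984−117.3308)=-0.5414; B=V−Δ·S=91.3474
Node (1,1) S=266.9600: V=(p*·0.0000+(1−p*)·0.0000)/1.25=0.0000; Δ=(0.0000−0.0000)/(379.0832−210.8984)=0.0000; B=V−Δ·S=0.0000
Node (0,0) S=188.0000: V=(p*·0.0000+(1−p*)·10.9360)/1.25=2.3608; Δ=(0.0000−10.9360)/(266.9600−148.5200)=-0.0923; B=V−Δ·S=19.7194
Each (Δ,B) replicates both successor values, so the strategy is self-financing and V0 is arbitrage-free.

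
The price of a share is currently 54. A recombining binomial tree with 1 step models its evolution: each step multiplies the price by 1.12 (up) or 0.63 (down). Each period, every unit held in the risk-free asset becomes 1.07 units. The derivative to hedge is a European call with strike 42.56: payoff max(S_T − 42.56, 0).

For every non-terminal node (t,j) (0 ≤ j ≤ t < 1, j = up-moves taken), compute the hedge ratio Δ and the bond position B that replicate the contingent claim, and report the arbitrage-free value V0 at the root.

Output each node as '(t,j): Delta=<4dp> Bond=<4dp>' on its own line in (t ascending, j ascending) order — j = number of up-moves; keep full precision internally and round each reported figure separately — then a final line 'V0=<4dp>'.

(0,0): Delta=0.6772 Bond=-21.5327
V0=15.0387

Since d<R<u, set p* = (R−d)/(u−d) = 0.8980; price each node as the discounted p*-expectation of its children.
Terminal payoffs: V(1,0)=0.0000, V(1,1)=17.9200
Node (0,0) S=54.0000: V=(p*·17.9200+(1−p*)·0.0000)/1.07=15.0387; Δ=(17.9200−0.0000)/(60.4800−34.0200)=0.6772; B=V−Δ·S=-21.5327
The time-0 hedge costs 15.0387, which is the no-arbitrage price.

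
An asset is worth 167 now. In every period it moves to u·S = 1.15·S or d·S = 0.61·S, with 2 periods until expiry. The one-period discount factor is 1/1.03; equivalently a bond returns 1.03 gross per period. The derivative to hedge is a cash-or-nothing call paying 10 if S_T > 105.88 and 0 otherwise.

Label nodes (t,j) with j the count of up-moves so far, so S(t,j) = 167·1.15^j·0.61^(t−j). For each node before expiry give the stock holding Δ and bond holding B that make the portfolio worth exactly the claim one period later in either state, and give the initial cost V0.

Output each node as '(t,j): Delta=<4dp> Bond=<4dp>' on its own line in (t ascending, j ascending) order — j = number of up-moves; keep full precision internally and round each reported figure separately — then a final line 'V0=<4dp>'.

(0,0): Delta=0.0239 Bond=4.9651
(1,0): Delta=0.1818 Bond=-10.9673
(1,1): Delta=0.0000 Bond=9.7087
V0=8.9605

The replicating-portfolio and risk-neutral prices coincide; use p* = (1.03−0.61)/(1.15−0.61) = 0.7778 for the latter.
Terminal payoffs: V(2,0)=0.0000, V(2,1)=10.0000, V(2,2)=10.0000
Node (1,0) S=101.8700: V=(p*·10.0000+(1−p*)·0.0000)/1.03=7.5512; Δ=(10.0000−0.0000)/(117.1505−62.1407)=0.1818; B=V−Δ·S=-10.9673
Node (1,1) S=192.0500: V=(p*·10.0000+(1−p*)·10.0000)/1.03=9.7087; Δ=(10.0000−10.0000)/(220.8575−117.1505)=0.0000; B=V−Δ·S=9.7087
Node (0,0) S=167.0000: V=(p*·9.7087+(1−p*)·7.5512)/1.03=8.9605; Δ=(9.7087−7.5512)/(192.0500−101.8700)=0.0239; B=V−Δ·S=4.9651
Root portfolio cost Δ·167+B reproduces V0=8.9605.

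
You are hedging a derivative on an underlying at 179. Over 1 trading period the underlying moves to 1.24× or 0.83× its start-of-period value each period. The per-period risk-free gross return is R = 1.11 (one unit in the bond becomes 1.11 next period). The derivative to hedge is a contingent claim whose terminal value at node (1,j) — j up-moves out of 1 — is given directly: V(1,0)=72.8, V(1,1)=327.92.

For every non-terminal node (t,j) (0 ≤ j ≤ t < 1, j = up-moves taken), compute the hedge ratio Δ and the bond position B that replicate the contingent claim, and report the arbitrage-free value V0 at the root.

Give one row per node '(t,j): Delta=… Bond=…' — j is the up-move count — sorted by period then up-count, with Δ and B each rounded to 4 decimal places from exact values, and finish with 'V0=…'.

(0,0): Delta=3.4762 Bond=-399.6959
V0=222.5480

Under the risk-neutral measure, an up-move has probability p* = (R−d)/(u−d) = 0.6829 and values discount at R = 1.11.
Terminal values V(1,·): V(1,0)=72.8000, V(1,1)=327.9200
(0,0): S=179.0000. Δ = (V_up−V_dn)/(S_up−S_dn) = (327.9200−72.8000)/(221.9600−148.5700) = 3.4762. V = [p*·327.9200 + (1−p*)·72.8000]/1.11 = 222.5480. B = V − Δ·S = -399.6959.
Check: Δ(0,0)·S0 + B(0,0) = 222.5480 = V0.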